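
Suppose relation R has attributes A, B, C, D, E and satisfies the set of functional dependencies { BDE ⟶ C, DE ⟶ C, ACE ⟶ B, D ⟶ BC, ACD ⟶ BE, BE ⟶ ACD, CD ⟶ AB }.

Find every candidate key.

D, BE, ACE

{D}⁺: D→BC adds B, C; CD→AB adds A; ACD→BE adds E → {A, B, C, D, E}.
{B, E}⁺: BE→ACD adds A, C, D → {A, B, C, D, E}. Minimal: {E}⁺ = {E}; {B}⁺ = {B} — none reach the full schema.
{A, C, E}⁺: ACE→B adds B; BE→ACD adds D → {A, B, C, D, E}. Minimal: {C, E}⁺ = {C, E}; {A, E}⁺ = {A, E}; {A, C}⁺ = {A, C} — none reach the full schema.
Any other superkey contains one of these as a subset, so there are no further candidate keys.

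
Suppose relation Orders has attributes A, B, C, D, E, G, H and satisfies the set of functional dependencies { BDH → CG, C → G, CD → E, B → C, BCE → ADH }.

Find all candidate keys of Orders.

Attribute B never appears on the right-hand side of any dependency, so B must belong to every candidate key.
{B}⁺ = {B, C, G}, which is not all of the schema, so we must add further attributes.
{B, D}⁺: B→C adds C; C→G adds G; CD→E adds E; BCE→ADH adds A, H → {A, B, C, D, E, G, H}.
{B, E}⁺: B→C adds C; BCE→ADH adds A, D, H; BDH→CG adds G → {A, B, C, D, E, G, H}.
Any other superkey contains one of these as a subset, so there are no further candidate keys.

{B, D}, {B, E}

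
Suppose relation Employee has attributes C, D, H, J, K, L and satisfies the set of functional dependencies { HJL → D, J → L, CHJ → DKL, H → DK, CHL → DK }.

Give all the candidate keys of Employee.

Attributes C, H, J never appear on any right-hand side, so every candidate key must contain {C, H, J}.
{C, H, J}⁺ = {C, D, H, J, K, L}, which is all of the schema, so {C, H, J} is the only candidate key.

CHJ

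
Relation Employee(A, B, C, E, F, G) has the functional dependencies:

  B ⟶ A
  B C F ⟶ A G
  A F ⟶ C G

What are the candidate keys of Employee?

Attributes B, E, F never appear on any right-hand side, so every candidate key must contain {B, E, F}.
{B, E, F}⁺ = {A, B, C, E, F, G}, which is all of the schema, so {B, E, F} is the only candidate key.

BEF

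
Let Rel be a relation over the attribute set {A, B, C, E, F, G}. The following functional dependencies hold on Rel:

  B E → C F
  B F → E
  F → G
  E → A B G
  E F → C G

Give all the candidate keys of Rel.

{E}, {B, F}

{E}⁺: E→ABG adds A, B, G; BE→CF adds C, F → {A, B, C, E, F, G}.
{B, F}⁺: BF→E adds E; F→G adds G; E→ABG adds A; EF→CG adds C → {A, B, C, E, F, G}.
Any other superkey contains one of these as a subset, so there are no further candidate keys.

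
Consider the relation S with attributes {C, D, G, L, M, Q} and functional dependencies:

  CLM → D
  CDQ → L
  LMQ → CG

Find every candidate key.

Attributes M, Q never appear on any right-hand side, so every candidate key must contain {M, Q}.
{M, Q}⁺ = {M, Q}, which is not all of the schema, so we must add further attributes.
{L, M, Q}⁺: LMQ→CG adds C, G; CLM→D adds D → {C, D, G, L, M, Q}. Minimal: {M, Q}⁺ = {M, Q}; {L, Q}⁺ = {L, Q}; {L, M}⁺ = {L, M} — none reach the full schema.
{C, D, M, Q}⁺: CDQ→L adds L; LMQ→CG adds G → {C, D, G, L, M, Q}. Minimal: {D, M, Q}⁺ = {D, M, Q}; {C, M, Q}⁺ = {C, M, Q}; {C, D, Q}⁺ = {C, D, L, Q}; … — none reach the full schema.
Any other superkey contains one of these as a subset, so there are no further candidate keys.

{L, M, Q}; {C, D, M, Q}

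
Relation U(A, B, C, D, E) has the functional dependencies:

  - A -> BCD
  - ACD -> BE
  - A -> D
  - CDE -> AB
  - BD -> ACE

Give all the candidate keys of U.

(A), (B, D), (C, D, E)

{A}⁺: A→BCD adds B, C, D; ACD→BE adds E → {A, B, C, D, E}.
{B, D}⁺: BD→ACE adds A, C, E → {A, B, C, D, E}. Minimal: {D}⁺ = {D}; {B}⁺ = {B} — none reach the full schema.
{C, D, E}⁺: CDE→AB adds A, B → {A, B, C, D, E}. Minimal: {D, E}⁺ = {D, E}; {C, E}⁺ = {C, E}; {C, D}⁺ = {C, D} — none reach the full schema.
Any other superkey contains one of these as a subset, so there are no further candidate keys.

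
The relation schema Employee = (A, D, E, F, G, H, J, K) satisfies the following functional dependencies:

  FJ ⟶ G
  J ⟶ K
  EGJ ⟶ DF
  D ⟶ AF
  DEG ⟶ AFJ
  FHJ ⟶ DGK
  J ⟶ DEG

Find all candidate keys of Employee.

Attribute H never appears on the right-hand side of any dependency, so H must belong to every candidate key.
{H}⁺ = {H}, which is not all of the schema, so we must add further attributes.
{H, J}⁺: J→K adds K; J→DEG adds D, E, G; EGJ→DF adds F; D→AF adds A → {A, D, E, F, G, H, J, K}. Minimal: {J}⁺ = {A, D, E, F, G, J, K}; {H}⁺ = {H} — none reach the full schema.
{D, E, G, H}⁺: D→AF adds A, F; DEG→AFJ adds J; FHJ→DGK adds K → {A, D, E, F, G, H, J, K}. Minimal: {E, G, H}⁺ = {E, G, H}; {D, G, H}⁺ = {A, D, F, G, H}; {D, E, H}⁺ = {A, D, E, F, H}; … — none reach the full schema.
Any other superkey contains one of these as a subset, so there are no further candidate keys.

(H, J), (D, E, G, H)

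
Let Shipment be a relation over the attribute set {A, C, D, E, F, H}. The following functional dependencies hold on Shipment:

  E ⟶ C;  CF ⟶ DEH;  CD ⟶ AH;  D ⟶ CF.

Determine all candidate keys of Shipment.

{D}; {C, F}; {E, F}

{D}⁺: D→CF adds C, F; CF→DEH adds E, H; CD→AH adds A → {A, C, D, E, F, H}.
{C, F}⁺: CF→DEH adds D, E, H; CD→AH adds A → {A, C, D, E, F, H}. Minimal: {F}⁺ = {F}; {C}⁺ = {C} — none reach the full schema.
{E, F}⁺: E→C adds C; CF→DEH adds D, H; CD→AH adds A → {A, C, D, E, F, H}. Minimal: {F}⁺ = {F}; {E}⁺ = {C, E} — none reach the full schema.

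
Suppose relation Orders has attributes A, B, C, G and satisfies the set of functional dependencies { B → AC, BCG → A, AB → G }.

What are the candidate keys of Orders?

{B}

Attribute B never appears on the right-hand side of any dependency, so B must belong to every candidate key.
{B}⁺ = {A, B, C, G}, which is all of the schema, so {B} is the only candidate key.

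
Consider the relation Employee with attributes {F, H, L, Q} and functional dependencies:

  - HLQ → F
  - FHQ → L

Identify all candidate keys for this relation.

Attributes H, Q never appear on any right-hand side, so every candidate key must contain {H, Q}.
{H, Q}⁺ = {H, Q}, which is not all of the schema, so we must add further attributes.
{F, H, Q}⁺: FHQ→L adds L → {F, H, L, Q}. Minimal: {H, Q}⁺ = {H, Q}; {F, Q}⁺ = {F, Q}; {F, H}⁺ = {F, H} — none reach the full schema.
{H, L, Q}⁺: HLQ→F adds F → {F, H, L, Q}. Minimal: {L, Q}⁺ = {L, Q}; {H, Q}⁺ = {H, Q}; {H, L}⁺ = {H, L} — none reach the full schema.
Any other superkey contains one of these as a subset, so there are no further candidate keys.

{F, H, Q}; {H, L, Q}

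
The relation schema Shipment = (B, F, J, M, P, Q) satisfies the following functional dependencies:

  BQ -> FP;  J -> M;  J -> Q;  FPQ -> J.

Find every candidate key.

Attribute B never appears on the right-hand side of any dependency, so B must belong to every candidate key.
{B}⁺ = {B}, which is not all of the schema, so we must add further attributes.
{B, J}⁺: J→M adds M; J→Q adds Q; BQ→FP adds F, P → {B, F, J, M, P, Q}. Minimal: {J}⁺ = {J, M, Q}; {B}⁺ = {B} — none reach the full schema.
{B, Q}⁺: BQ→FP adds F, P; FPQ→J adds J; J→M adds M → {B, F, J, M, P, Q}. Minimal: {Q}⁺ = {Q}; {B}⁺ = {B} — none reach the full schema.
Any other superkey contains one of these as a subset, so there are no further candidate keys.

{B, J}; {B, Q}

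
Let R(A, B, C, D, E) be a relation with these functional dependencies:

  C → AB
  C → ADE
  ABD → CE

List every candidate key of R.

{C}⁺: C→AB adds A, B; C→ADE adds D, E → {A, B, C, D, E}.
{A, B, D}⁺: ABD→CE adds C, E → {A, B, C, D, E}. Minimal: {B, D}⁺ = {B, D}; {A, D}⁺ = {A, D}; {A, B}⁺ = {A, B} — none reach the full schema.
Any other superkey contains one of these as a subset, so there are no further candidate keys.

C; ABD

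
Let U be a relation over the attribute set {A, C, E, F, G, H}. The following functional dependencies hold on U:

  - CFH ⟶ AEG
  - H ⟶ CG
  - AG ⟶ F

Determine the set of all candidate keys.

{A, H}, {F, H}

{A, H}⁺: H→CG adds C, G; AG→F adds F; CFH→AEG adds E → {A, C, E, F, G, H}. Minimal: {H}⁺ = {C, G, H}; {A}⁺ = {A} — none reach the full schema.
{F, H}⁺: H→CG adds C, G; CFH→AEG adds A, E → {A, C, E, F, G, H}. Minimal: {H}⁺ = {C, G, H}; {F}⁺ = {F} — none reach the full schema.
Any other superkey contains one of these as a subset, so there are no further candidate keys.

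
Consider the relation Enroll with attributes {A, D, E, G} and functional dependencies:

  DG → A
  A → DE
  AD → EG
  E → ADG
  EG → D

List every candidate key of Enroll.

{A}; {E}; {D, G}

{A}⁺: A→DE adds D, E; AD→EG adds G → {A, D, E, G}.
{E}⁺: E→ADG adds A, D, G → {A, D, E, G}.
{D, G}⁺: DG→A adds A; A→DE adds E → {A, D, E, G}. Minimal: {G}⁺ = {G}; {D}⁺ = {D} — none reach the full schema.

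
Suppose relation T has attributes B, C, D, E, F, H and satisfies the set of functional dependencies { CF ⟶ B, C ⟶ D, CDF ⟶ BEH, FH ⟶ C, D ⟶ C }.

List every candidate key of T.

(C, F); (D, F); (F, H)

Attribute F never appears on the right-hand side of any dependency, so F must belong to every candidate key.
{F}⁺ = {F}, which is not all of the schema, so we must add further attributes.
{C, F}⁺: CF→B adds B; C→D adds D; CDF→BEH adds E, H → {B, C, D, E, F, H}.
{D, F}⁺: D→C adds C; CF→B adds B; CDF→BEH adds E, H → {B, C, D, E, F, H}.
{F, H}⁺: FH→C adds C; CF→B adds B; C→D adds D; CDF→BEH adds E → {B, C, D, E, F, H}.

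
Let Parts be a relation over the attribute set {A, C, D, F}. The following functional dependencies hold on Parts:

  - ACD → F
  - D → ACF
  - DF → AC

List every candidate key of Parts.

Attribute D never appears on the right-hand side of any dependency, so D must belong to every candidate key.
{D}⁺ = {A, C, D, F}, which is all of the schema, so {D} is the only candidate key.

D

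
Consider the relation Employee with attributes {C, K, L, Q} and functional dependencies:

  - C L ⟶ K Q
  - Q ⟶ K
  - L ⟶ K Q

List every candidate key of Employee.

(C, L)

Attributes C, L never appear on any right-hand side, so every candidate key must contain {C, L}.
{C, L}⁺ = {C, K, L, Q}, which is all of the schema, so {C, L} is the only candidate key.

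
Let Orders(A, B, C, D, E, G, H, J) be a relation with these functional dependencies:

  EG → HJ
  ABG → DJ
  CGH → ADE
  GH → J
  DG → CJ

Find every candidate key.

ABEG; ABGH; BCEG; BCGH; BDEG; BDGH

Attributes B, G never appear on any right-hand side, so every candidate key must contain {B, G}.
{B, G}⁺ = {B, G}, which is not all of the schema, so we must add further attributes.
{A, B, E, G}⁺: EG→HJ adds H, J; ABG→DJ adds D; DG→CJ adds C → {A, B, C, D, E, G, H, J}. Minimal: {B, E, G}⁺ = {B, E, G, H, J}; {A, E, G}⁺ = {A, E, G, H, J}; {A, B, G}⁺ = {A, B, C, D, G, J}; … — none reach the full schema.
{A, B, G, H}⁺: ABG→DJ adds D, J; DG→CJ adds C; CGH→ADE adds E → {A, B, C, D, E, G, H, J}. Minimal: {B, G, H}⁺ = {B, G, H, J}; {A, G, H}⁺ = {A, G, H, J}; {A, B, H}⁺ = {A, B, H}; … — none reach the full schema.
{B, C, E, G}⁺: EG→HJ adds H, J; CGH→ADE adds A, D → {A, B, C, D, E, G, H, J}. Minimal: {C, E, G}⁺ = {A, C, D, E, G, H, J}; {B, E, G}⁺ = {B, E, G, H, J}; {B, C, G}⁺ = {B, C, G}; … — none reach the full schema.
{B, C, G, H}⁺: CGH→ADE adds A, D, E; GH→J adds J → {A, B, C, D, E, G, H, J}. Minimal: {C, G, H}⁺ = {A, C, D, E, G, H, J}; {B, G, H}⁺ = {B, G, H, J}; {B, C, H}⁺ = {B, C, H}; … — none reach the full schema.
{B, D, E, G}⁺: EG→HJ adds H, J; DG→CJ adds C; CGH→ADE adds A → {A, B, C, D, E, G, H, J}. Minimal: {D, E, G}⁺ = {A, C, D, E, G, H, J}; {B, E, G}⁺ = {B, E, G, H, J}; {B, D, G}⁺ = {B, C, D, G, J}; … — none reach the full schema.
{B, D, G, H}⁺: GH→J adds J; DG→CJ adds C; CGH→ADE adds A, E → {A, B, C, D, E, G, H, J}. Minimal: {D, G, H}⁺ = {A, C, D, E, G, H, J}; {B, G, H}⁺ = {B, G, H, J}; {B, D, H}⁺ = {B, D, H}; … — none reach the full schema.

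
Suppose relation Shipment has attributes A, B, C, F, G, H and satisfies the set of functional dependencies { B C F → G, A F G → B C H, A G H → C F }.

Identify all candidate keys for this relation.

{A, F, G}, {A, G, H}, {A, B, C, F}

Attribute A never appears on the right-hand side of any dependency, so A must belong to every candidate key.
{A}⁺ = {A}, which is not all of the schema, so we must add further attributes.
{A, F, G}⁺: AFG→BCH adds B, C, H → {A, B, C, F, G, H}. Minimal: {F, G}⁺ = {F, G}; {A, G}⁺ = {A, G}; {A, F}⁺ = {A, F} — none reach the full schema.
{A, G, H}⁺: AGH→CF adds C, F; AFG→BCH adds B → {A, B, C, F, G, H}. Minimal: {G, H}⁺ = {G, H}; {A, H}⁺ = {A, H}; {A, G}⁺ = {A, G} — none reach the full schema.
{A, B, C, F}⁺: BCF→G adds G; AFG→BCH adds H → {A, B, C, F, G, H}. Minimal: {B, C, F}⁺ = {B, C, F, G}; {A, C, F}⁺ = {A, C, F}; {A, B, F}⁺ = {A, B, F}; … — none reach the full schema.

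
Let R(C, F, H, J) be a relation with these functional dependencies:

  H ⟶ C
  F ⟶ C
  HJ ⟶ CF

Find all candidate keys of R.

{H, J}

{H, J}⁺: H→C adds C; HJ→CF adds F → {C, F, H, J}.
No other minimal superkey exists.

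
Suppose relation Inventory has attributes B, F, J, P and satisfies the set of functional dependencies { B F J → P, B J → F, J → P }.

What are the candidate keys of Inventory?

{B, J}⁺: BJ→F adds F; J→P adds P → {B, F, J, P}. Minimal: {J}⁺ = {J, P}; {B}⁺ = {B} — none reach the full schema.
No other minimal superkey exists.

BJ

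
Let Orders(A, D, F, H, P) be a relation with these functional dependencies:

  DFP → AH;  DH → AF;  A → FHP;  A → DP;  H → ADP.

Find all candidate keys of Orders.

{A}⁺: A→FHP adds F, H, P; A→DP adds D → {A, D, F, H, P}.
{H}⁺: H→ADP adds A, D, P; DH→AF adds F → {A, D, F, H, P}.
{D, F, P}⁺: DFP→AH adds A, H → {A, D, F, H, P}. Minimal: {F, P}⁺ = {F, P}; {D, P}⁺ = {D, P}; {D, F}⁺ = {D, F} — none reach the full schema.
Any other superkey contains one of these as a subset, so there are no further candidate keys.

A; H; DFP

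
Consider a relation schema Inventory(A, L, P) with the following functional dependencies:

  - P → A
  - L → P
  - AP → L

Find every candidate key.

{L}, {P}

{L}⁺: L→P adds P; P→A adds A → {A, L, P}.
{P}⁺: P→A adds A; AP→L adds L → {A, L, P}.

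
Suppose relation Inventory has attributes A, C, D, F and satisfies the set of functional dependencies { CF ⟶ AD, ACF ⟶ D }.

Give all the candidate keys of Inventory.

(C, F)

Attributes C, F never appear on any right-hand side, so every candidate key must contain {C, F}.
{C, F}⁺ = {A, C, D, F}, which is all of the schema, so {C, F} is the only candidate key.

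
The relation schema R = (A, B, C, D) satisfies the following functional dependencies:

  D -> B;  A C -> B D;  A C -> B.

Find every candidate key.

Attributes A, C never appear on any right-hand side, so every candidate key must contain {A, C}.
{A, C}⁺ = {A, B, C, D}, which is all of the schema, so {A, C} is the only candidate key.

{A, C}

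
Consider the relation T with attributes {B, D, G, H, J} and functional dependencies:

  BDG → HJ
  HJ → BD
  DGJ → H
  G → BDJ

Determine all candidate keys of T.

{G}

Attribute G never appears on the right-hand side of any dependency, so G must belong to every candidate key.
{G}⁺ = {B, D, G, H, J}, which is all of the schema, so {G} is the only candidate key.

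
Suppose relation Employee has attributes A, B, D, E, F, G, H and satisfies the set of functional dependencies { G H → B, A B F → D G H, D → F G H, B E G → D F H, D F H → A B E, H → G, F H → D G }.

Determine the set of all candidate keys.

{D}⁺: D→FGH adds F, G, H; DFH→ABE adds A, B, E → {A, B, D, E, F, G, H}.
{E, H}⁺: H→G adds G; GH→B adds B; BEG→DFH adds D, F; DFH→ABE adds A → {A, B, D, E, F, G, H}. Minimal: {H}⁺ = {B, G, H}; {E}⁺ = {E} — none reach the full schema.
{F, H}⁺: H→G adds G; FH→DG adds D; GH→B adds B; DFH→ABE adds A, E → {A, B, D, E, F, G, H}. Minimal: {H}⁺ = {B, G, H}; {F}⁺ = {F} — none reach the full schema.
{A, B, F}⁺: ABF→DGH adds D, G, H; DFH→ABE adds E → {A, B, D, E, F, G, H}. Minimal: {B, F}⁺ = {B, F}; {A, F}⁺ = {A, F}; {A, B}⁺ = {A, B} — none reach the full schema.
{B, E, G}⁺: BEG→DFH adds D, F, H; DFH→ABE adds A → {A, B, D, E, F, G, H}. Minimal: {E, G}⁺ = {E, G}; {B, G}⁺ = {B, G}; {B, E}⁺ = {B, E} — none reach the full schema.

D, EH, FH, ABF, BEG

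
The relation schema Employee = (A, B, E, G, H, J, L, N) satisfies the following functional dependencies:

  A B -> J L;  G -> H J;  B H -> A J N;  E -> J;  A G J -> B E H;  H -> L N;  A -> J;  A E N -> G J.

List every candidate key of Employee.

{A, G}⁺: G→HJ adds H, J; AGJ→BEH adds B, E; H→LN adds L, N → {A, B, E, G, H, J, L, N}.
{B, G}⁺: G→HJ adds H, J; BH→AJN adds A, N; AGJ→BEH adds E; H→LN adds L → {A, B, E, G, H, J, L, N}.
{A, E, H}⁺: E→J adds J; H→LN adds L, N; AEN→GJ adds G; AGJ→BEH adds B → {A, B, E, G, H, J, L, N}.
{A, E, N}⁺: E→J adds J; AEN→GJ adds G; G→HJ adds H; AGJ→BEH adds B; H→LN adds L → {A, B, E, G, H, J, L, N}.
{B, E, H}⁺: BH→AJN adds A, J, N; H→LN adds L; AEN→GJ adds G → {A, B, E, G, H, J, L, N}.

{A, G}, {B, G}, {A, E, H}, {A, E, N}, {B, E, H}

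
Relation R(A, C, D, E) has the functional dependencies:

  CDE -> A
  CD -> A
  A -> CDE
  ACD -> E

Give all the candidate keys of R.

A, CD

{A}⁺: A→CDE adds C, D, E → {A, C, D, E}.
{C, D}⁺: CD→A adds A; A→CDE adds E → {A, C, D, E}. Minimal: {D}⁺ = {D}; {C}⁺ = {C} — none reach the full schema.
Any other superkey contains one of these as a subset, so there are no further candidate keys.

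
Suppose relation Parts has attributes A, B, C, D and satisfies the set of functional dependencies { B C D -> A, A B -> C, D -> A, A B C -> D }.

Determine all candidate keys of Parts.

{A, B}, {B, D}

{A, B}⁺: AB→C adds C; ABC→D adds D → {A, B, C, D}. Minimal: {B}⁺ = {B}; {A}⁺ = {A} — none reach the full schema.
{B, D}⁺: D→A adds A; AB→C adds C → {A, B, C, D}. Minimal: {D}⁺ = {A, D}; {B}⁺ = {B} — none reach the full schema.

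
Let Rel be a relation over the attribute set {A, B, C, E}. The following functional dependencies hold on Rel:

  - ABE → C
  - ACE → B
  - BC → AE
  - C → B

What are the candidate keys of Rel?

{C}⁺: C→B adds B; BC→AE adds A, E → {A, B, C, E}.
{A, B, E}⁺: ABE→C adds C → {A, B, C, E}. Minimal: {B, E}⁺ = {B, E}; {A, E}⁺ = {A, E}; {A, B}⁺ = {A, B} — none reach the full schema.
Any other superkey contains one of these as a subset, so there are no further candidate keys.

C, ABE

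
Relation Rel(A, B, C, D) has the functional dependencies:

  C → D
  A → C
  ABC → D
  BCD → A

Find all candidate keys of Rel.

{A, B}; {B, C}

Attribute B never appears on the right-hand side of any dependency, so B must belong to every candidate key.
{B}⁺ = {B}, which is not all of the schema, so we must add further attributes.
{A, B}⁺: A→C adds C; ABC→D adds D → {A, B, C, D}.
{B, C}⁺: C→D adds D; BCD→A adds A → {A, B, C, D}.
Any other superkey contains one of these as a subset, so there are no further candidate keys.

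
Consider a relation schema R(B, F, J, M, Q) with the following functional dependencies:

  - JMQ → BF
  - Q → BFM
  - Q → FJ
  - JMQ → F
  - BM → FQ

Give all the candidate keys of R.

{Q}⁺: Q→BFM adds B, F, M; Q→FJ adds J → {B, F, J, M, Q}.
{B, M}⁺: BM→FQ adds F, Q; Q→FJ adds J → {B, F, J, M, Q}. Minimal: {M}⁺ = {M}; {B}⁺ = {B} — none reach the full schema.

Q, BM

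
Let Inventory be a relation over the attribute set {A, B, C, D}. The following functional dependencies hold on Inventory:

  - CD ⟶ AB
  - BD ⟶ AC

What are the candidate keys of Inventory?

{B, D}; {C, D}

{B, D}⁺: BD→AC adds A, C → {A, B, C, D}.
{C, D}⁺: CD→AB adds A, B → {A, B, C, D}.
Any other superkey contains one of these as a subset, so there are no further candidate keys.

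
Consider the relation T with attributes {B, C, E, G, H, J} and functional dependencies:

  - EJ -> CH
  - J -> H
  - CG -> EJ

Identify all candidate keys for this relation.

{B, C, G}; {B, E, G, J}

Attributes B, G never appear on any right-hand side, so every candidate key must contain {B, G}.
{B, G}⁺ = {B, G}, which is not all of the schema, so we must add further attributes.
{B, C, G}⁺: CG→EJ adds E, J; EJ→CH adds H → {B, C, E, G, H, J}.
{B, E, G, J}⁺: EJ→CH adds C, H → {B, C, E, G, H, J}.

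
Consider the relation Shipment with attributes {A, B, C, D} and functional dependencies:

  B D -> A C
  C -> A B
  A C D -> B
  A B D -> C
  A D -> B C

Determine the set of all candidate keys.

Attribute D never appears on the right-hand side of any dependency, so D must belong to every candidate key.
{D}⁺ = {D}, which is not all of the schema, so we must add further attributes.
{A, D}⁺: AD→BC adds B, C → {A, B, C, D}. Minimal: {D}⁺ = {D}; {A}⁺ = {A} — none reach the full schema.
{B, D}⁺: BD→AC adds A, C → {A, B, C, D}. Minimal: {D}⁺ = {D}; {B}⁺ = {B} — none reach the full schema.
{C, D}⁺: C→AB adds A, B → {A, B, C, D}. Minimal: {D}⁺ = {D}; {C}⁺ = {A, B, C} — none reach the full schema.

{A, D}; {B, D}; {C, D}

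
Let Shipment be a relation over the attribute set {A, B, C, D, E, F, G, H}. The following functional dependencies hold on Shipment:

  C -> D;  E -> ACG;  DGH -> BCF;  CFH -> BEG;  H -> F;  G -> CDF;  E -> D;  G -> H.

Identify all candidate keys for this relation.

{E}, {G}, {C, H}

{E}⁺: E→ACG adds A, C, G; G→CDF adds D, F; G→H adds H; DGH→BCF adds B → {A, B, C, D, E, F, G, H}.
{G}⁺: G→CDF adds C, D, F; G→H adds H; DGH→BCF adds B; CFH→BEG adds E; E→ACG adds A → {A, B, C, D, E, F, G, H}.
{C, H}⁺: C→D adds D; H→F adds F; CFH→BEG adds B, E, G; E→ACG adds A → {A, B, C, D, E, F, G, H}. Minimal: {H}⁺ = {F, H}; {C}⁺ = {C, D} — none reach the full schema.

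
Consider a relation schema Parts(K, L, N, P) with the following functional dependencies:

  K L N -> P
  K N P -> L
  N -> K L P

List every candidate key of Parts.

{N}

Attribute N never appears on the right-hand side of any dependency, so N must belong to every candidate key.
{N}⁺ = {K, L, N, P}, which is all of the schema, so {N} is the only candidate key.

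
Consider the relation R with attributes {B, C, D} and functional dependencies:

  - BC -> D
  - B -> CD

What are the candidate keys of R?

Attribute B never appears on the right-hand side of any dependency, so B must belong to every candidate key.
{B}⁺ = {B, C, D}, which is all of the schema, so {B} is the only candidate key.

{B}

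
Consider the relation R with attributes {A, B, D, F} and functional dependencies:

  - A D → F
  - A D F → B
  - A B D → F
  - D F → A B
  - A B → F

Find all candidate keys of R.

Attribute D never appears on the right-hand side of any dependency, so D must belong to every candidate key.
{D}⁺ = {D}, which is not all of the schema, so we must add further attributes.
{A, D}⁺: AD→F adds F; ADF→B adds B → {A, B, D, F}. Minimal: {D}⁺ = {D}; {A}⁺ = {A} — none reach the full schema.
{D, F}⁺: DF→AB adds A, B → {A, B, D, F}. Minimal: {F}⁺ = {F}; {D}⁺ = {D} — none reach the full schema.
Any other superkey contains one of these as a subset, so there are no further candidate keys.

{A, D}, {D, F}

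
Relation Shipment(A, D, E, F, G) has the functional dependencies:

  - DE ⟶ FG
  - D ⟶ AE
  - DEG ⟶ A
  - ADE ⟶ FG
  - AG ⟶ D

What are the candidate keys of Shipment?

{D}⁺: D→AE adds A, E; ADE→FG adds F, G → {A, D, E, F, G}.
{A, G}⁺: AG→D adds D; D→AE adds E; ADE→FG adds F → {A, D, E, F, G}.

{D}; {A, G}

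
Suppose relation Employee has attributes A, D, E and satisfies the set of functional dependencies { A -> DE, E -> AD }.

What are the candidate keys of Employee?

{A}, {E}

{A}⁺: A→DE adds D, E → {A, D, E}.
{E}⁺: E→AD adds A, D → {A, D, E}.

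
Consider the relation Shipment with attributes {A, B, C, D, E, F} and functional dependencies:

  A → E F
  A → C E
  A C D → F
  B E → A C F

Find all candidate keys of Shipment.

(A, B, D); (B, D, E)

{A, B, D}⁺: A→EF adds E, F; A→CE adds C → {A, B, C, D, E, F}. Minimal: {B, D}⁺ = {B, D}; {A, D}⁺ = {A, C, D, E, F}; {A, B}⁺ = {A, B, C, E, F} — none reach the full schema.
{B, D, E}⁺: BE→ACF adds A, C, F → {A, B, C, D, E, F}. Minimal: {D, E}⁺ = {D, E}; {B, E}⁺ = {A, B, C, E, F}; {B, D}⁺ = {B, D} — none reach the full schema.
Any other superkey contains one of these as a subset, so there are no further candidate keys.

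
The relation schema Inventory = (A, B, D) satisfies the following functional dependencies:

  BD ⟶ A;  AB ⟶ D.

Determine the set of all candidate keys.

Attribute B never appears on the right-hand side of any dependency, so B must belong to every candidate key.
{B}⁺ = {B}, which is not all of the schema, so we must add further attributes.
{A, B}⁺: AB→D adds D → {A, B, D}.
{B, D}⁺: BD→A adds A → {A, B, D}.
Any other superkey contains one of these as a subset, so there are no further candidate keys.

{A, B}, {B, D}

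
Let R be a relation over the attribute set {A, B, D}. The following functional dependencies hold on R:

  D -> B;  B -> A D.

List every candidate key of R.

(B), (D)

{B}⁺: B→AD adds A, D → {A, B, D}.
{D}⁺: D→B adds B; B→AD adds A → {A, B, D}.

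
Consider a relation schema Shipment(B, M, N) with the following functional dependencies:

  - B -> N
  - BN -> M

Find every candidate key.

{B}

Attribute B never appears on the right-hand side of any dependency, so B must belong to every candidate key.
{B}⁺ = {B, M, N}, which is all of the schema, so {B} is the only candidate key.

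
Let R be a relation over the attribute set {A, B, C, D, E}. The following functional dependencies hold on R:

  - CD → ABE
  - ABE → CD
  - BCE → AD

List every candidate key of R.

{C, D}⁺: CD→ABE adds A, B, E → {A, B, C, D, E}.
{A, B, E}⁺: ABE→CD adds C, D → {A, B, C, D, E}.
{B, C, E}⁺: BCE→AD adds A, D → {A, B, C, D, E}.

{C, D}, {A, B, E}, {B, C, E}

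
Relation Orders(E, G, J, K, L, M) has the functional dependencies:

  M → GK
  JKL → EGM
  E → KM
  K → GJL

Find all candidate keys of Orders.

{E}⁺: E→KM adds K, M; K→GJL adds G, J, L → {E, G, J, K, L, M}.
{K}⁺: K→GJL adds G, J, L; JKL→EGM adds E, M → {E, G, J, K, L, M}.
{M}⁺: M→GK adds G, K; K→GJL adds J, L; JKL→EGM adds E → {E, G, J, K, L, M}.

{E}; {K}; {M}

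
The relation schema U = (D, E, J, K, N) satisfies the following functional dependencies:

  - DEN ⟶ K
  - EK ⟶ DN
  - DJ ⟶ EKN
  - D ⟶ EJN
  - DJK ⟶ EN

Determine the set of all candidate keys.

{D}⁺: D→EJN adds E, J, N; DEN→K adds K → {D, E, J, K, N}.
{E, K}⁺: EK→DN adds D, N; D→EJN adds J → {D, E, J, K, N}. Minimal: {K}⁺ = {K}; {E}⁺ = {E} — none reach the full schema.
Any other superkey contains one of these as a subset, so there are no further candidate keys.

(D), (E, K)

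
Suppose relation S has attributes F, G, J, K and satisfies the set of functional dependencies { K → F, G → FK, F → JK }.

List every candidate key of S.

Attribute G never appears on the right-hand side of any dependency, so G must belong to every candidate key.
{G}⁺ = {F, G, J, K}, which is all of the schema, so {G} is the only candidate key.

G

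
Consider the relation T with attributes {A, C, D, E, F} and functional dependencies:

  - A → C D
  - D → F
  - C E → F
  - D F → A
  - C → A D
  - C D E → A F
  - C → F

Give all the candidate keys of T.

Attribute E never appears on the right-hand side of any dependency, so E must belong to every candidate key.
{E}⁺ = {E}, which is not all of the schema, so we must add further attributes.
{A, E}⁺: A→CD adds C, D; D→F adds F → {A, C, D, E, F}. Minimal: {E}⁺ = {E}; {A}⁺ = {A, C, D, F} — none reach the full schema.
{C, E}⁺: CE→F adds F; C→AD adds A, D → {A, C, D, E, F}. Minimal: {E}⁺ = {E}; {C}⁺ = {A, C, D, F} — none reach the full schema.
{D, E}⁺: D→F adds F; DF→A adds A; A→CD adds C → {A, C, D, E, F}. Minimal: {E}⁺ = {E}; {D}⁺ = {A, C, D, F} — none reach the full schema.
Any other superkey contains one of these as a subset, so there are no further candidate keys.

{A, E}, {C, E}, {D, E}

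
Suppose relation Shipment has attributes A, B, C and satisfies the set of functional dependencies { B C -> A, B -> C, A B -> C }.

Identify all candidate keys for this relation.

{B}

{B}⁺: B→C adds C; BC→A adds A → {A, B, C}.
No other minimal superkey exists.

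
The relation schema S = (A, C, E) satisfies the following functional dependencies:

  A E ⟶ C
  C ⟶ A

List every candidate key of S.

AE, CE

Attribute E never appears on the right-hand side of any dependency, so E must belong to every candidate key.
{E}⁺ = {E}, which is not all of the schema, so we must add further attributes.
{A, E}⁺: AE→C adds C → {A, C, E}. Minimal: {E}⁺ = {E}; {A}⁺ = {A} — none reach the full schema.
{C, E}⁺: C→A adds A → {A, C, E}. Minimal: {E}⁺ = {E}; {C}⁺ = {A, C} — none reach the full schema.
Any other superkey contains one of these as a subset, so there are no further candidate keys.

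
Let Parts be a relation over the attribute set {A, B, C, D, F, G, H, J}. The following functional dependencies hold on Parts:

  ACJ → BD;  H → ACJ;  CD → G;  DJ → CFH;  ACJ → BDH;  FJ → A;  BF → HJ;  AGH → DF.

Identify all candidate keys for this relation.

{H}⁺: H→ACJ adds A, C, J; ACJ→BDH adds B, D; CD→G adds G; DJ→CFH adds F → {A, B, C, D, F, G, H, J}.
{B, F}⁺: BF→HJ adds H, J; H→ACJ adds A, C; ACJ→BDH adds D; CD→G adds G → {A, B, C, D, F, G, H, J}. Minimal: {F}⁺ = {F}; {B}⁺ = {B} — none reach the full schema.
{D, J}⁺: DJ→CFH adds C, F, H; FJ→A adds A; ACJ→BD adds B; CD→G adds G → {A, B, C, D, F, G, H, J}. Minimal: {J}⁺ = {J}; {D}⁺ = {D} — none reach the full schema.
{A, C, J}⁺: ACJ→BD adds B, D; CD→G adds G; DJ→CFH adds F, H → {A, B, C, D, F, G, H, J}. Minimal: {C, J}⁺ = {C, J}; {A, J}⁺ = {A, J}; {A, C}⁺ = {A, C} — none reach the full schema.
{C, F, J}⁺: FJ→A adds A; ACJ→BD adds B, D; CD→G adds G; DJ→CFH adds H → {A, B, C, D, F, G, H, J}. Minimal: {F, J}⁺ = {A, F, J}; {C, J}⁺ = {C, J}; {C, F}⁺ = {C, F} — none reach the full schema.

H; BF; DJ; ACJ; CFJ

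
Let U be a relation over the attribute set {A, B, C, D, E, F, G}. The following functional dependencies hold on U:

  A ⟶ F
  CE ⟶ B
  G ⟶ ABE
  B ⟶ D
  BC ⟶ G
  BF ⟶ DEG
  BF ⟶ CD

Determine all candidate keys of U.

{G}⁺: G→ABE adds A, B, E; B→D adds D; A→F adds F; BF→CD adds C → {A, B, C, D, E, F, G}.
{A, B}⁺: A→F adds F; B→D adds D; BF→DEG adds E, G; BF→CD adds C → {A, B, C, D, E, F, G}. Minimal: {B}⁺ = {B, D}; {A}⁺ = {A, F} — none reach the full schema.
{B, C}⁺: B→D adds D; BC→G adds G; G→ABE adds A, E; A→F adds F → {A, B, C, D, E, F, G}. Minimal: {C}⁺ = {C}; {B}⁺ = {B, D} — none reach the full schema.
{B, F}⁺: B→D adds D; BF→DEG adds E, G; BF→CD adds C; G→ABE adds A → {A, B, C, D, E, F, G}. Minimal: {F}⁺ = {F}; {B}⁺ = {B, D} — none reach the full schema.
{C, E}⁺: CE→B adds B; B→D adds D; BC→G adds G; G→ABE adds A; A→F adds F → {A, B, C, D, E, F, G}. Minimal: {E}⁺ = {E}; {C}⁺ = {C} — none reach the full schema.

G, AB, BC, BF, CE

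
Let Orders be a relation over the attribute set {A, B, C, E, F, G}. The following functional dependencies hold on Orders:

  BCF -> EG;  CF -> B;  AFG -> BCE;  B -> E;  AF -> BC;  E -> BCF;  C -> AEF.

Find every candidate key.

{B}⁺: B→E adds E; E→BCF adds C, F; C→AEF adds A; BCF→EG adds G → {A, B, C, E, F, G}.
{C}⁺: C→AEF adds A, E, F; CF→B adds B; BCF→EG adds G → {A, B, C, E, F, G}.
{E}⁺: E→BCF adds B, C, F; C→AEF adds A; BCF→EG adds G → {A, B, C, E, F, G}.
{A, F}⁺: AF→BC adds B, C; C→AEF adds E; BCF→EG adds G → {A, B, C, E, F, G}. Minimal: {F}⁺ = {F}; {A}⁺ = {A} — none reach the full schema.

(B), (C), (E), (A, F)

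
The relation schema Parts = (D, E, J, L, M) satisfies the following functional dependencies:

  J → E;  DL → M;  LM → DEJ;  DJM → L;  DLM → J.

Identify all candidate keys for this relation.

{D, L}⁺: DL→M adds M; LM→DEJ adds E, J → {D, E, J, L, M}. Minimal: {L}⁺ = {L}; {D}⁺ = {D} — none reach the full schema.
{L, M}⁺: LM→DEJ adds D, E, J → {D, E, J, L, M}. Minimal: {M}⁺ = {M}; {L}⁺ = {L} — none reach the full schema.
{D, J, M}⁺: J→E adds E; DJM→L adds L → {D, E, J, L, M}. Minimal: {J, M}⁺ = {E, J, M}; {D, M}⁺ = {D, M}; {D, J}⁺ = {D, E, J} — none reach the full schema.

(D, L), (L, M), (D, J, M)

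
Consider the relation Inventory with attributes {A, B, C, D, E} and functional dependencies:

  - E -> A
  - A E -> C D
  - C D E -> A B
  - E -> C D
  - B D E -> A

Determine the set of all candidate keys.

Attribute E never appears on the right-hand side of any dependency, so E must belong to every candidate key.
{E}⁺ = {A, B, C, D, E}, which is all of the schema, so {E} is the only candidate key.

E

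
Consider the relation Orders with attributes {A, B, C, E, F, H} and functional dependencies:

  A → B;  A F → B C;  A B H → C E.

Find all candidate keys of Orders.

Attributes A, F, H never appear on any right-hand side, so every candidate key must contain {A, F, H}.
{A, F, H}⁺ = {A, B, C, E, F, H}, which is all of the schema, so {A, F, H} is the only candidate key.

(A, F, H)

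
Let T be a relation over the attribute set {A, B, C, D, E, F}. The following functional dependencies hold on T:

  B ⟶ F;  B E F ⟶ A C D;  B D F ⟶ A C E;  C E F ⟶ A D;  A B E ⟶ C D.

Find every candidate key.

Attribute B never appears on the right-hand side of any dependency, so B must belong to every candidate key.
{B}⁺ = {B, F}, which is not all of the schema, so we must add further attributes.
{B, D}⁺: B→F adds F; BDF→ACE adds A, C, E → {A, B, C, D, E, F}. Minimal: {D}⁺ = {D}; {B}⁺ = {B, F} — none reach the full schema.
{B, E}⁺: B→F adds F; BEF→ACD adds A, C, D → {A, B, C, D, E, F}. Minimal: {E}⁺ = {E}; {B}⁺ = {B, F} — none reach the full schema.
Any other superkey contains one of these as a subset, so there are no further candidate keys.

{B, D}, {B, E}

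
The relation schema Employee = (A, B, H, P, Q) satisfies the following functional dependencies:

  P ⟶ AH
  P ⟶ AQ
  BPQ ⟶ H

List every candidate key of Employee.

{B, P}

{B, P}⁺: P→AH adds A, H; P→AQ adds Q → {A, B, H, P, Q}.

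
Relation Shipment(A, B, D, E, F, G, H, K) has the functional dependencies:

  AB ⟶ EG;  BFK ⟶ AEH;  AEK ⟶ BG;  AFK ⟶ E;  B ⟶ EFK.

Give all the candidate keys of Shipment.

{B, D}, {A, D, E, K}, {A, D, F, K}

{B, D}⁺: B→EFK adds E, F, K; BFK→AEH adds A, H; AEK→BG adds G → {A, B, D, E, F, G, H, K}. Minimal: {D}⁺ = {D}; {B}⁺ = {A, B, E, F, G, H, K} — none reach the full schema.
{A, D, E, K}⁺: AEK→BG adds B, G; B→EFK adds F; BFK→AEH adds H → {A, B, D, E, F, G, H, K}. Minimal: {D, E, K}⁺ = {D, E, K}; {A, E, K}⁺ = {A, B, E, F, G, H, K}; {A, D, K}⁺ = {A, D, K}; … — none reach the full schema.
{A, D, F, K}⁺: AFK→E adds E; AEK→BG adds B, G; BFK→AEH adds H → {A, B, D, E, F, G, H, K}. Minimal: {D, F, K}⁺ = {D, F, K}; {A, F, K}⁺ = {A, B, E, F, G, H, K}; {A, D, K}⁺ = {A, D, K}; … — none reach the full schema.
Any other superkey contains one of these as a subset, so there are no further candidate keys.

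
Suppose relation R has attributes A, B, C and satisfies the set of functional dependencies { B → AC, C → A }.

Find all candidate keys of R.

Attribute B never appears on the right-hand side of any dependency, so B must belong to every candidate key.
{B}⁺ = {A, B, C}, which is all of the schema, so {B} is the only candidate key.

{B}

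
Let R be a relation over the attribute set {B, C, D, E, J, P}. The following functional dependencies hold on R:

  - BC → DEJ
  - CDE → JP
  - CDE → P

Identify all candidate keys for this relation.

{B, C}

{B, C}⁺: BC→DEJ adds D, E, J; CDE→JP adds P → {B, C, D, E, J, P}. Minimal: {C}⁺ = {C}; {B}⁺ = {B} — none reach the full schema.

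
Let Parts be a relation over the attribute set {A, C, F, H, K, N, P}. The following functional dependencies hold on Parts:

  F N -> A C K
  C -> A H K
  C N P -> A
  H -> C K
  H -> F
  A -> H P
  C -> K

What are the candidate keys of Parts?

Attribute N never appears on the right-hand side of any dependency, so N must belong to every candidate key.
{N}⁺ = {N}, which is not all of the schema, so we must add further attributes.
{A, N}⁺: A→HP adds H, P; H→CK adds C, K; H→F adds F → {A, C, F, H, K, N, P}. Minimal: {N}⁺ = {N}; {A}⁺ = {A, C, F, H, K, P} — none reach the full schema.
{C, N}⁺: C→AHK adds A, H, K; H→F adds F; A→HP adds P → {A, C, F, H, K, N, P}. Minimal: {N}⁺ = {N}; {C}⁺ = {A, C, F, H, K, P} — none reach the full schema.
{F, N}⁺: FN→ACK adds A, C, K; C→AHK adds H; A→HP adds P → {A, C, F, H, K, N, P}. Minimal: {N}⁺ = {N}; {F}⁺ = {F} — none reach the full schema.
{H, N}⁺: H→CK adds C, K; H→F adds F; FN→ACK adds A; A→HP adds P → {A, C, F, H, K, N, P}. Minimal: {N}⁺ = {N}; {H}⁺ = {A, C, F, H, K, P} — none reach the full schema.

{A, N}; {C, N}; {F, N}; {H, N}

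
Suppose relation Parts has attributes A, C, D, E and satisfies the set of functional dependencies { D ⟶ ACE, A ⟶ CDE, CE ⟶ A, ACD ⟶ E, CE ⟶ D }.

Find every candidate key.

{A}⁺: A→CDE adds C, D, E → {A, C, D, E}.
{D}⁺: D→ACE adds A, C, E → {A, C, D, E}.
{C, E}⁺: CE→A adds A; CE→D adds D → {A, C, D, E}. Minimal: {E}⁺ = {E}; {C}⁺ = {C} — none reach the full schema.

A, D, CE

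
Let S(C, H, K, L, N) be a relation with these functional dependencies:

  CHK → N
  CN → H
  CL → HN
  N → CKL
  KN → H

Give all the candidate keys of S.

(N), (C, L), (C, H, K)

{N}⁺: N→CKL adds C, K, L; KN→H adds H → {C, H, K, L, N}.
{C, L}⁺: CL→HN adds H, N; N→CKL adds K → {C, H, K, L, N}. Minimal: {L}⁺ = {L}; {C}⁺ = {C} — none reach the full schema.
{C, H, K}⁺: CHK→N adds N; N→CKL adds L → {C, H, K, L, N}. Minimal: {H, K}⁺ = {H, K}; {C, K}⁺ = {C, K}; {C, H}⁺ = {C, H} — none reach the full schema.
Any other superkey contains one of these as a subset, so there are no further candidate keys.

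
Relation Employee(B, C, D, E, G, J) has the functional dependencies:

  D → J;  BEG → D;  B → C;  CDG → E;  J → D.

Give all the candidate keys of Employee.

{B, D, G}⁺: D→J adds J; B→C adds C; CDG→E adds E → {B, C, D, E, G, J}. Minimal: {D, G}⁺ = {D, G, J}; {B, G}⁺ = {B, C, G}; {B, D}⁺ = {B, C, D, J} — none reach the full schema.
{B, E, G}⁺: BEG→D adds D; B→C adds C; D→J adds J → {B, C, D, E, G, J}. Minimal: {E, G}⁺ = {E, G}; {B, G}⁺ = {B, C, G}; {B, E}⁺ = {B, C, E} — none reach the full schema.
{B, G, J}⁺: B→C adds C; J→D adds D; CDG→E adds E → {B, C, D, E, G, J}. Minimal: {G, J}⁺ = {D, G, J}; {B, J}⁺ = {B, C, D, J}; {B, G}⁺ = {B, C, G} — none reach the full schema.
Any other superkey contains one of these as a subset, so there are no further candidate keys.

{B, D, G}; {B, E, G}; {B, G, J}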